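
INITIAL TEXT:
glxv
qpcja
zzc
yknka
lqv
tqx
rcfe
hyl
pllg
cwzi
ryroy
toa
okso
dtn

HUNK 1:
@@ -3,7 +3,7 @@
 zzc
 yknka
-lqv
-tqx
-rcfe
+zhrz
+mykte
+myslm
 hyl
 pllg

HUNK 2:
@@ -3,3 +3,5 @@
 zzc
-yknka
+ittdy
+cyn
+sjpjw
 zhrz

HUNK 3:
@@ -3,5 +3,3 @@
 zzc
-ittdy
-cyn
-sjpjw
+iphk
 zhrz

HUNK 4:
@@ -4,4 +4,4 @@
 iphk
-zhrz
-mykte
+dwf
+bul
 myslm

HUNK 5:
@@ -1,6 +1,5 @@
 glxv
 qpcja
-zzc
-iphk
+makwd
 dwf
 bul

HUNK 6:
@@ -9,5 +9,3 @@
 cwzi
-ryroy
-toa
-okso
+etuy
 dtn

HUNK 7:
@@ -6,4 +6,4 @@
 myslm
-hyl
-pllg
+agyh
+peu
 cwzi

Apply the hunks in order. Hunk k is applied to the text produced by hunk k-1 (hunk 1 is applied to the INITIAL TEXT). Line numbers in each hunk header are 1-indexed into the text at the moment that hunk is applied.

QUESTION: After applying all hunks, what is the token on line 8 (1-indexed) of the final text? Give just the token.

Answer: peu

Derivation:
Hunk 1: at line 3 remove [lqv,tqx,rcfe] add [zhrz,mykte,myslm] -> 14 lines: glxv qpcja zzc yknka zhrz mykte myslm hyl pllg cwzi ryroy toa okso dtn
Hunk 2: at line 3 remove [yknka] add [ittdy,cyn,sjpjw] -> 16 lines: glxv qpcja zzc ittdy cyn sjpjw zhrz mykte myslm hyl pllg cwzi ryroy toa okso dtn
Hunk 3: at line 3 remove [ittdy,cyn,sjpjw] add [iphk] -> 14 lines: glxv qpcja zzc iphk zhrz mykte myslm hyl pllg cwzi ryroy toa okso dtn
Hunk 4: at line 4 remove [zhrz,mykte] add [dwf,bul] -> 14 lines: glxv qpcja zzc iphk dwf bul myslm hyl pllg cwzi ryroy toa okso dtn
Hunk 5: at line 1 remove [zzc,iphk] add [makwd] -> 13 lines: glxv qpcja makwd dwf bul myslm hyl pllg cwzi ryroy toa okso dtn
Hunk 6: at line 9 remove [ryroy,toa,okso] add [etuy] -> 11 lines: glxv qpcja makwd dwf bul myslm hyl pllg cwzi etuy dtn
Hunk 7: at line 6 remove [hyl,pllg] add [agyh,peu] -> 11 lines: glxv qpcja makwd dwf bul myslm agyh peu cwzi etuy dtn
Final line 8: peu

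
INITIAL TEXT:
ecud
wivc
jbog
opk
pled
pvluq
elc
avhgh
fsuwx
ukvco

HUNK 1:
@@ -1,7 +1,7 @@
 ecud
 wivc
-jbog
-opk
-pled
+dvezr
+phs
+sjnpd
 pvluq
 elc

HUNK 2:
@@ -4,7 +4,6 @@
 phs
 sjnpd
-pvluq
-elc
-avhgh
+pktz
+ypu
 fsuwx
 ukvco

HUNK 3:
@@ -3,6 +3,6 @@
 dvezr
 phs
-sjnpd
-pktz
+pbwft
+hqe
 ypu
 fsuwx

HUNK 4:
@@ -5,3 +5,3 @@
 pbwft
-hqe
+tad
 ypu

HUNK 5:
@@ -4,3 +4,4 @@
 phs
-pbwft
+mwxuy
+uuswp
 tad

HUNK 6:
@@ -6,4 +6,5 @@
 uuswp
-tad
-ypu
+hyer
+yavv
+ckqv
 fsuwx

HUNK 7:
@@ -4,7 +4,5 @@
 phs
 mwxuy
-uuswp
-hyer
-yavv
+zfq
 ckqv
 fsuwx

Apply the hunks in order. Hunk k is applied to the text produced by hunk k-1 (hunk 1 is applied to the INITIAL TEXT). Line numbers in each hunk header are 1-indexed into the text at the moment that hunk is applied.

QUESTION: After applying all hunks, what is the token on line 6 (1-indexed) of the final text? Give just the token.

Hunk 1: at line 1 remove [jbog,opk,pled] add [dvezr,phs,sjnpd] -> 10 lines: ecud wivc dvezr phs sjnpd pvluq elc avhgh fsuwx ukvco
Hunk 2: at line 4 remove [pvluq,elc,avhgh] add [pktz,ypu] -> 9 lines: ecud wivc dvezr phs sjnpd pktz ypu fsuwx ukvco
Hunk 3: at line 3 remove [sjnpd,pktz] add [pbwft,hqe] -> 9 lines: ecud wivc dvezr phs pbwft hqe ypu fsuwx ukvco
Hunk 4: at line 5 remove [hqe] add [tad] -> 9 lines: ecud wivc dvezr phs pbwft tad ypu fsuwx ukvco
Hunk 5: at line 4 remove [pbwft] add [mwxuy,uuswp] -> 10 lines: ecud wivc dvezr phs mwxuy uuswp tad ypu fsuwx ukvco
Hunk 6: at line 6 remove [tad,ypu] add [hyer,yavv,ckqv] -> 11 lines: ecud wivc dvezr phs mwxuy uuswp hyer yavv ckqv fsuwx ukvco
Hunk 7: at line 4 remove [uuswp,hyer,yavv] add [zfq] -> 9 lines: ecud wivc dvezr phs mwxuy zfq ckqv fsuwx ukvco
Final line 6: zfq

Answer: zfq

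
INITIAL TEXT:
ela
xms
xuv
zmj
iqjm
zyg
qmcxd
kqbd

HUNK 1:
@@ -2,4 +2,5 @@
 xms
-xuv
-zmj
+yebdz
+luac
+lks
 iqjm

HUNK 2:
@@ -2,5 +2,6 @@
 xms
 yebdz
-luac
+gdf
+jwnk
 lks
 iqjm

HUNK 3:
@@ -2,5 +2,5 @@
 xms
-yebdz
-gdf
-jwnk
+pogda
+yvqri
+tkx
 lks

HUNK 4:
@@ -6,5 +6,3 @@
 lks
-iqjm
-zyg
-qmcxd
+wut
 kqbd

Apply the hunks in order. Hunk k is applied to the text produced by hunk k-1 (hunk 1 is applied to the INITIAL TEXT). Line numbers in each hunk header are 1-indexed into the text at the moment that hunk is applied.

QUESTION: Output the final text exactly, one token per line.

Hunk 1: at line 2 remove [xuv,zmj] add [yebdz,luac,lks] -> 9 lines: ela xms yebdz luac lks iqjm zyg qmcxd kqbd
Hunk 2: at line 2 remove [luac] add [gdf,jwnk] -> 10 lines: ela xms yebdz gdf jwnk lks iqjm zyg qmcxd kqbd
Hunk 3: at line 2 remove [yebdz,gdf,jwnk] add [pogda,yvqri,tkx] -> 10 lines: ela xms pogda yvqri tkx lks iqjm zyg qmcxd kqbd
Hunk 4: at line 6 remove [iqjm,zyg,qmcxd] add [wut] -> 8 lines: ela xms pogda yvqri tkx lks wut kqbd

Answer: ela
xms
pogda
yvqri
tkx
lks
wut
kqbd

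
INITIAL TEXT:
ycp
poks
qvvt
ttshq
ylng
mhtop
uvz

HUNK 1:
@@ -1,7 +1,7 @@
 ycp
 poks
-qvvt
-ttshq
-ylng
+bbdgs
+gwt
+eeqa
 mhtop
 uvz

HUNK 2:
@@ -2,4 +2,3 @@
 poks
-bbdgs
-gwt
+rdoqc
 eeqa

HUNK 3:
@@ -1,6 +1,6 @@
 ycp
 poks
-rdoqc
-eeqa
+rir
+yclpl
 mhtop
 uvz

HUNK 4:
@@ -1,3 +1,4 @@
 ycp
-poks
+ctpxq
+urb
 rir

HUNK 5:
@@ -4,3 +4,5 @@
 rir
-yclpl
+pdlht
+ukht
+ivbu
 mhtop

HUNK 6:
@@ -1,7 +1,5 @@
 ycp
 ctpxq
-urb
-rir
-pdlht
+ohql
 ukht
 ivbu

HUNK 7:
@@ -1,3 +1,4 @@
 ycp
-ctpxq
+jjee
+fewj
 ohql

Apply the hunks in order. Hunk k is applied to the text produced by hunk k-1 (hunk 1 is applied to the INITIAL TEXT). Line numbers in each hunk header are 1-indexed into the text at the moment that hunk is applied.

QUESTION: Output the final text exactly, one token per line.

Hunk 1: at line 1 remove [qvvt,ttshq,ylng] add [bbdgs,gwt,eeqa] -> 7 lines: ycp poks bbdgs gwt eeqa mhtop uvz
Hunk 2: at line 2 remove [bbdgs,gwt] add [rdoqc] -> 6 lines: ycp poks rdoqc eeqa mhtop uvz
Hunk 3: at line 1 remove [rdoqc,eeqa] add [rir,yclpl] -> 6 lines: ycp poks rir yclpl mhtop uvz
Hunk 4: at line 1 remove [poks] add [ctpxq,urb] -> 7 lines: ycp ctpxq urb rir yclpl mhtop uvz
Hunk 5: at line 4 remove [yclpl] add [pdlht,ukht,ivbu] -> 9 lines: ycp ctpxq urb rir pdlht ukht ivbu mhtop uvz
Hunk 6: at line 1 remove [urb,rir,pdlht] add [ohql] -> 7 lines: ycp ctpxq ohql ukht ivbu mhtop uvz
Hunk 7: at line 1 remove [ctpxq] add [jjee,fewj] -> 8 lines: ycp jjee fewj ohql ukht ivbu mhtop uvz

Answer: ycp
jjee
fewj
ohql
ukht
ivbu
mhtop
uvz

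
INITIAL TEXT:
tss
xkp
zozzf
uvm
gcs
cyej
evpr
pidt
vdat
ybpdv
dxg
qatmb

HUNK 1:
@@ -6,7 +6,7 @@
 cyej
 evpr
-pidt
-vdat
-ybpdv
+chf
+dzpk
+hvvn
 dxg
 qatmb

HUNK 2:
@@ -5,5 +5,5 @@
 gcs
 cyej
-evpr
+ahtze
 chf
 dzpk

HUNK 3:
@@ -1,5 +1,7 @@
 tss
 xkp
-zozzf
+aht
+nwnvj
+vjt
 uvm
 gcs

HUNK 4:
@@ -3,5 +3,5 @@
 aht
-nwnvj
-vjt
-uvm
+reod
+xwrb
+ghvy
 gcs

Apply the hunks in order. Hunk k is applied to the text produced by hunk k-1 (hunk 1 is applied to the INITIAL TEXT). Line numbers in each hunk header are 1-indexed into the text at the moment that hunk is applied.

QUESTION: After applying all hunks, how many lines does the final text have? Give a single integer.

Hunk 1: at line 6 remove [pidt,vdat,ybpdv] add [chf,dzpk,hvvn] -> 12 lines: tss xkp zozzf uvm gcs cyej evpr chf dzpk hvvn dxg qatmb
Hunk 2: at line 5 remove [evpr] add [ahtze] -> 12 lines: tss xkp zozzf uvm gcs cyej ahtze chf dzpk hvvn dxg qatmb
Hunk 3: at line 1 remove [zozzf] add [aht,nwnvj,vjt] -> 14 lines: tss xkp aht nwnvj vjt uvm gcs cyej ahtze chf dzpk hvvn dxg qatmb
Hunk 4: at line 3 remove [nwnvj,vjt,uvm] add [reod,xwrb,ghvy] -> 14 lines: tss xkp aht reod xwrb ghvy gcs cyej ahtze chf dzpk hvvn dxg qatmb
Final line count: 14

Answer: 14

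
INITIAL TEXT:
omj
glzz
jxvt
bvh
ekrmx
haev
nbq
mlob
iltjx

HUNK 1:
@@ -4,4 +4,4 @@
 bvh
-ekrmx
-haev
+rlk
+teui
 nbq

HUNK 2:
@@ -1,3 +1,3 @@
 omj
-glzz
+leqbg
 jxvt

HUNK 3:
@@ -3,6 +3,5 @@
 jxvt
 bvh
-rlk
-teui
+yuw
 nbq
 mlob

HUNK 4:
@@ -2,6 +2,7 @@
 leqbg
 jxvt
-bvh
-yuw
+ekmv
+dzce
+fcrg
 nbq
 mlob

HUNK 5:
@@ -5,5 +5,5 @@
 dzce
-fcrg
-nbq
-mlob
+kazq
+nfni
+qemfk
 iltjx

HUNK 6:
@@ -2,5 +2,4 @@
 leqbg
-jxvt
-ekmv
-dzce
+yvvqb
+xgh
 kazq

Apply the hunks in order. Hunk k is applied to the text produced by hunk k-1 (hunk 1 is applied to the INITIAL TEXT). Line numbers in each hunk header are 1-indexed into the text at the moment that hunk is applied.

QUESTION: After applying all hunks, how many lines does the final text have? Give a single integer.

Hunk 1: at line 4 remove [ekrmx,haev] add [rlk,teui] -> 9 lines: omj glzz jxvt bvh rlk teui nbq mlob iltjx
Hunk 2: at line 1 remove [glzz] add [leqbg] -> 9 lines: omj leqbg jxvt bvh rlk teui nbq mlob iltjx
Hunk 3: at line 3 remove [rlk,teui] add [yuw] -> 8 lines: omj leqbg jxvt bvh yuw nbq mlob iltjx
Hunk 4: at line 2 remove [bvh,yuw] add [ekmv,dzce,fcrg] -> 9 lines: omj leqbg jxvt ekmv dzce fcrg nbq mlob iltjx
Hunk 5: at line 5 remove [fcrg,nbq,mlob] add [kazq,nfni,qemfk] -> 9 lines: omj leqbg jxvt ekmv dzce kazq nfni qemfk iltjx
Hunk 6: at line 2 remove [jxvt,ekmv,dzce] add [yvvqb,xgh] -> 8 lines: omj leqbg yvvqb xgh kazq nfni qemfk iltjx
Final line count: 8

Answer: 8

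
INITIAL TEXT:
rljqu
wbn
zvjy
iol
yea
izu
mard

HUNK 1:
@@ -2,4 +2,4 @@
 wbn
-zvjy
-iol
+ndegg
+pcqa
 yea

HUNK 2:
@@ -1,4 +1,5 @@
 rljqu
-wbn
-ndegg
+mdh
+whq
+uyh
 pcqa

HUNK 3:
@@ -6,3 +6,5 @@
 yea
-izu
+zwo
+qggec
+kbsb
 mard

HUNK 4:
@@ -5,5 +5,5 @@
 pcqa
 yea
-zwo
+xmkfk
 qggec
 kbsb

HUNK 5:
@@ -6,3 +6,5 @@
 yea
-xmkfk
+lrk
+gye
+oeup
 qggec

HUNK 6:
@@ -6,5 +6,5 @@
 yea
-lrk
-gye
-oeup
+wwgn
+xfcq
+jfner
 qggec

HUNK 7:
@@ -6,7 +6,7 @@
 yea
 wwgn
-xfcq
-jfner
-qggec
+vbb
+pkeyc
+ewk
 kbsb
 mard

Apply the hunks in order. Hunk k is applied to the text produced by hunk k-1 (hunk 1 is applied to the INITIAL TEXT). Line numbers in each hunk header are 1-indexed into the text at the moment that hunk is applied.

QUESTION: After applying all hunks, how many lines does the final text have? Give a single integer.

Hunk 1: at line 2 remove [zvjy,iol] add [ndegg,pcqa] -> 7 lines: rljqu wbn ndegg pcqa yea izu mard
Hunk 2: at line 1 remove [wbn,ndegg] add [mdh,whq,uyh] -> 8 lines: rljqu mdh whq uyh pcqa yea izu mard
Hunk 3: at line 6 remove [izu] add [zwo,qggec,kbsb] -> 10 lines: rljqu mdh whq uyh pcqa yea zwo qggec kbsb mard
Hunk 4: at line 5 remove [zwo] add [xmkfk] -> 10 lines: rljqu mdh whq uyh pcqa yea xmkfk qggec kbsb mard
Hunk 5: at line 6 remove [xmkfk] add [lrk,gye,oeup] -> 12 lines: rljqu mdh whq uyh pcqa yea lrk gye oeup qggec kbsb mard
Hunk 6: at line 6 remove [lrk,gye,oeup] add [wwgn,xfcq,jfner] -> 12 lines: rljqu mdh whq uyh pcqa yea wwgn xfcq jfner qggec kbsb mard
Hunk 7: at line 6 remove [xfcq,jfner,qggec] add [vbb,pkeyc,ewk] -> 12 lines: rljqu mdh whq uyh pcqa yea wwgn vbb pkeyc ewk kbsb mard
Final line count: 12

Answer: 12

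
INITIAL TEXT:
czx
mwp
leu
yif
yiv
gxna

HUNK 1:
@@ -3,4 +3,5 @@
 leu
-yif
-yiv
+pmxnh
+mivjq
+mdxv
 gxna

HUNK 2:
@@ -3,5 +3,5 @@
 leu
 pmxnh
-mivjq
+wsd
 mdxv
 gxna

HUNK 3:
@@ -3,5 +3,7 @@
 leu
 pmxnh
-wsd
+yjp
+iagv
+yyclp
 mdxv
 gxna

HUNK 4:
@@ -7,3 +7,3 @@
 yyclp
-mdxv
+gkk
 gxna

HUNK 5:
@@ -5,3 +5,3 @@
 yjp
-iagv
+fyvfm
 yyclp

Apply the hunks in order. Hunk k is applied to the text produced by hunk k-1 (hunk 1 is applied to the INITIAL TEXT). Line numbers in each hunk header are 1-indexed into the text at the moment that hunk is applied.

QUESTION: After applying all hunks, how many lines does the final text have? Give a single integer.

Answer: 9

Derivation:
Hunk 1: at line 3 remove [yif,yiv] add [pmxnh,mivjq,mdxv] -> 7 lines: czx mwp leu pmxnh mivjq mdxv gxna
Hunk 2: at line 3 remove [mivjq] add [wsd] -> 7 lines: czx mwp leu pmxnh wsd mdxv gxna
Hunk 3: at line 3 remove [wsd] add [yjp,iagv,yyclp] -> 9 lines: czx mwp leu pmxnh yjp iagv yyclp mdxv gxna
Hunk 4: at line 7 remove [mdxv] add [gkk] -> 9 lines: czx mwp leu pmxnh yjp iagv yyclp gkk gxna
Hunk 5: at line 5 remove [iagv] add [fyvfm] -> 9 lines: czx mwp leu pmxnh yjp fyvfm yyclp gkk gxna
Final line count: 9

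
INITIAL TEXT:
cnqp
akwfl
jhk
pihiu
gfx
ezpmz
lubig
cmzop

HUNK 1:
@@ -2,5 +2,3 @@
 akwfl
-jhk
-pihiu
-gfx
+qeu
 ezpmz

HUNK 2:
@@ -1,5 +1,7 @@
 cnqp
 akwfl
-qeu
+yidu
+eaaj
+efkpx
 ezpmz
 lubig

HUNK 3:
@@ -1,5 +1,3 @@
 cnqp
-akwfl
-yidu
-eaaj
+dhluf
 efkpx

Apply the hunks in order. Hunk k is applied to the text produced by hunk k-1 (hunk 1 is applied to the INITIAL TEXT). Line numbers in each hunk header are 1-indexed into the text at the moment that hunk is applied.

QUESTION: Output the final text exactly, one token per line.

Answer: cnqp
dhluf
efkpx
ezpmz
lubig
cmzop

Derivation:
Hunk 1: at line 2 remove [jhk,pihiu,gfx] add [qeu] -> 6 lines: cnqp akwfl qeu ezpmz lubig cmzop
Hunk 2: at line 1 remove [qeu] add [yidu,eaaj,efkpx] -> 8 lines: cnqp akwfl yidu eaaj efkpx ezpmz lubig cmzop
Hunk 3: at line 1 remove [akwfl,yidu,eaaj] add [dhluf] -> 6 lines: cnqp dhluf efkpx ezpmz lubig cmzop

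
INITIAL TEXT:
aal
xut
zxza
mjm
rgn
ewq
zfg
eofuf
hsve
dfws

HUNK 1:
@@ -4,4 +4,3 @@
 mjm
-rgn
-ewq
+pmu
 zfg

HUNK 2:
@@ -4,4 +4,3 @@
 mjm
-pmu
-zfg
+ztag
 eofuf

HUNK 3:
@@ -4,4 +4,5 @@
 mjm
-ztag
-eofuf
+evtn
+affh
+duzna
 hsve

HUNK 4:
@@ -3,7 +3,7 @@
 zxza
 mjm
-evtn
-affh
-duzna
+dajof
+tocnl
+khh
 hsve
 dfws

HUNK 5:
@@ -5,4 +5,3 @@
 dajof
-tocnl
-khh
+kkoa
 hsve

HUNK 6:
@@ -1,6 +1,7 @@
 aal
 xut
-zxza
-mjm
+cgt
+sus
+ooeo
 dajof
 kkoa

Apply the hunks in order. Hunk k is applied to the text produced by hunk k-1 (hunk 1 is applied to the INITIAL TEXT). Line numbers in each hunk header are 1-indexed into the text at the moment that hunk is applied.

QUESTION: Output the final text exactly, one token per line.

Hunk 1: at line 4 remove [rgn,ewq] add [pmu] -> 9 lines: aal xut zxza mjm pmu zfg eofuf hsve dfws
Hunk 2: at line 4 remove [pmu,zfg] add [ztag] -> 8 lines: aal xut zxza mjm ztag eofuf hsve dfws
Hunk 3: at line 4 remove [ztag,eofuf] add [evtn,affh,duzna] -> 9 lines: aal xut zxza mjm evtn affh duzna hsve dfws
Hunk 4: at line 3 remove [evtn,affh,duzna] add [dajof,tocnl,khh] -> 9 lines: aal xut zxza mjm dajof tocnl khh hsve dfws
Hunk 5: at line 5 remove [tocnl,khh] add [kkoa] -> 8 lines: aal xut zxza mjm dajof kkoa hsve dfws
Hunk 6: at line 1 remove [zxza,mjm] add [cgt,sus,ooeo] -> 9 lines: aal xut cgt sus ooeo dajof kkoa hsve dfws

Answer: aal
xut
cgt
sus
ooeo
dajof
kkoa
hsve
dfws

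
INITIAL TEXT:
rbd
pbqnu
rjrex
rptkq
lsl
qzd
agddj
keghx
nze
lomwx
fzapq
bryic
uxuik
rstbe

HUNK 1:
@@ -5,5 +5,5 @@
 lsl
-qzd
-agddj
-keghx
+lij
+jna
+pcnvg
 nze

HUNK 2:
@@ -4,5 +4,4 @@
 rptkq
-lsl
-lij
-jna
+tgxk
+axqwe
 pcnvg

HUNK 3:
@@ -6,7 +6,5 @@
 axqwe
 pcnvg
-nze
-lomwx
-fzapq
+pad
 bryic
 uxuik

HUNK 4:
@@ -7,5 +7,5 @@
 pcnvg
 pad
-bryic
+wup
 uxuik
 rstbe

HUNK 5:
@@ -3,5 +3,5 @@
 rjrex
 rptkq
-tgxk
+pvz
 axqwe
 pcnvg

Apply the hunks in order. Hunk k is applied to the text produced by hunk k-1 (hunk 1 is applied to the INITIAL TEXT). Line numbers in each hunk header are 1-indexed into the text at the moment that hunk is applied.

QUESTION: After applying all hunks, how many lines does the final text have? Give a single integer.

Answer: 11

Derivation:
Hunk 1: at line 5 remove [qzd,agddj,keghx] add [lij,jna,pcnvg] -> 14 lines: rbd pbqnu rjrex rptkq lsl lij jna pcnvg nze lomwx fzapq bryic uxuik rstbe
Hunk 2: at line 4 remove [lsl,lij,jna] add [tgxk,axqwe] -> 13 lines: rbd pbqnu rjrex rptkq tgxk axqwe pcnvg nze lomwx fzapq bryic uxuik rstbe
Hunk 3: at line 6 remove [nze,lomwx,fzapq] add [pad] -> 11 lines: rbd pbqnu rjrex rptkq tgxk axqwe pcnvg pad bryic uxuik rstbe
Hunk 4: at line 7 remove [bryic] add [wup] -> 11 lines: rbd pbqnu rjrex rptkq tgxk axqwe pcnvg pad wup uxuik rstbe
Hunk 5: at line 3 remove [tgxk] add [pvz] -> 11 lines: rbd pbqnu rjrex rptkq pvz axqwe pcnvg pad wup uxuik rstbe
Final line count: 11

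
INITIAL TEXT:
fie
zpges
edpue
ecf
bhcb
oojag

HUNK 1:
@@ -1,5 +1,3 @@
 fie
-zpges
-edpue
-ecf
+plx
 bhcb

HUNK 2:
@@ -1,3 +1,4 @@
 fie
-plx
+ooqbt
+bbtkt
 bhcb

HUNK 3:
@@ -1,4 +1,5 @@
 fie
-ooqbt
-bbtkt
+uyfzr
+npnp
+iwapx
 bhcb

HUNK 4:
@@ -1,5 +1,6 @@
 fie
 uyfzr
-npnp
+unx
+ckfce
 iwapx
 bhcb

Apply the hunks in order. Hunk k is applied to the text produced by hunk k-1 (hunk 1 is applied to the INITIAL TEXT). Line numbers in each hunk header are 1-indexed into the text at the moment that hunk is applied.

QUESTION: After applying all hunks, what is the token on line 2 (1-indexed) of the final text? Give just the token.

Hunk 1: at line 1 remove [zpges,edpue,ecf] add [plx] -> 4 lines: fie plx bhcb oojag
Hunk 2: at line 1 remove [plx] add [ooqbt,bbtkt] -> 5 lines: fie ooqbt bbtkt bhcb oojag
Hunk 3: at line 1 remove [ooqbt,bbtkt] add [uyfzr,npnp,iwapx] -> 6 lines: fie uyfzr npnp iwapx bhcb oojag
Hunk 4: at line 1 remove [npnp] add [unx,ckfce] -> 7 lines: fie uyfzr unx ckfce iwapx bhcb oojag
Final line 2: uyfzr

Answer: uyfzr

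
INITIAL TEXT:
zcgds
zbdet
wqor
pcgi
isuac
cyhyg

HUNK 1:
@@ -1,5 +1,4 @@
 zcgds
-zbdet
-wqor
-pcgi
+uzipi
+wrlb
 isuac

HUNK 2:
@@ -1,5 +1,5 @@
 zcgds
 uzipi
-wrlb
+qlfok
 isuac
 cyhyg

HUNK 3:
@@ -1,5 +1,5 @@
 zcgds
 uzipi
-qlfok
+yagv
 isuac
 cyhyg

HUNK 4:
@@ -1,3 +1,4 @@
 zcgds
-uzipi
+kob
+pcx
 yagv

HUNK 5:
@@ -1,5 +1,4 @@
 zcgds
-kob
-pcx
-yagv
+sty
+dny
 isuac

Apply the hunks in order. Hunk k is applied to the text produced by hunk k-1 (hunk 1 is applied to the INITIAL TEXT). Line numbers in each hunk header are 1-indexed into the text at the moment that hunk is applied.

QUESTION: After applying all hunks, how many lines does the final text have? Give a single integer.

Answer: 5

Derivation:
Hunk 1: at line 1 remove [zbdet,wqor,pcgi] add [uzipi,wrlb] -> 5 lines: zcgds uzipi wrlb isuac cyhyg
Hunk 2: at line 1 remove [wrlb] add [qlfok] -> 5 lines: zcgds uzipi qlfok isuac cyhyg
Hunk 3: at line 1 remove [qlfok] add [yagv] -> 5 lines: zcgds uzipi yagv isuac cyhyg
Hunk 4: at line 1 remove [uzipi] add [kob,pcx] -> 6 lines: zcgds kob pcx yagv isuac cyhyg
Hunk 5: at line 1 remove [kob,pcx,yagv] add [sty,dny] -> 5 lines: zcgds sty dny isuac cyhyg
Final line count: 5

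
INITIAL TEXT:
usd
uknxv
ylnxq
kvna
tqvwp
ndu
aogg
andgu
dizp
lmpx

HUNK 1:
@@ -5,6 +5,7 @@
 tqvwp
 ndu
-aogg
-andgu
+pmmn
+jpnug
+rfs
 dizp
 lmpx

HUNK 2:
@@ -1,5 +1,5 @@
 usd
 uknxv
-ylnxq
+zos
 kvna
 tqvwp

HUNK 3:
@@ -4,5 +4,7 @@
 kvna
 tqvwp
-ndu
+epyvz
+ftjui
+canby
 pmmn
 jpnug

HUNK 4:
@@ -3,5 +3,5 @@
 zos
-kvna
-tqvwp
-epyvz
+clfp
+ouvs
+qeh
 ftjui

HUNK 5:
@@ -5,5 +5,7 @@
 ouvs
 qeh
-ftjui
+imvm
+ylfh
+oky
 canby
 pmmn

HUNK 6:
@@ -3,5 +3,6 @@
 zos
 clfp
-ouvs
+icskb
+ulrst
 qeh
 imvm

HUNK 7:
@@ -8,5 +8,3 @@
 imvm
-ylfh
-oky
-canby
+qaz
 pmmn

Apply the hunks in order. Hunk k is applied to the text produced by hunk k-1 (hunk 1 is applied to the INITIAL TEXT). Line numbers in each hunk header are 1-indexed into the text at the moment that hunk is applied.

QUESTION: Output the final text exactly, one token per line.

Hunk 1: at line 5 remove [aogg,andgu] add [pmmn,jpnug,rfs] -> 11 lines: usd uknxv ylnxq kvna tqvwp ndu pmmn jpnug rfs dizp lmpx
Hunk 2: at line 1 remove [ylnxq] add [zos] -> 11 lines: usd uknxv zos kvna tqvwp ndu pmmn jpnug rfs dizp lmpx
Hunk 3: at line 4 remove [ndu] add [epyvz,ftjui,canby] -> 13 lines: usd uknxv zos kvna tqvwp epyvz ftjui canby pmmn jpnug rfs dizp lmpx
Hunk 4: at line 3 remove [kvna,tqvwp,epyvz] add [clfp,ouvs,qeh] -> 13 lines: usd uknxv zos clfp ouvs qeh ftjui canby pmmn jpnug rfs dizp lmpx
Hunk 5: at line 5 remove [ftjui] add [imvm,ylfh,oky] -> 15 lines: usd uknxv zos clfp ouvs qeh imvm ylfh oky canby pmmn jpnug rfs dizp lmpx
Hunk 6: at line 3 remove [ouvs] add [icskb,ulrst] -> 16 lines: usd uknxv zos clfp icskb ulrst qeh imvm ylfh oky canby pmmn jpnug rfs dizp lmpx
Hunk 7: at line 8 remove [ylfh,oky,canby] add [qaz] -> 14 lines: usd uknxv zos clfp icskb ulrst qeh imvm qaz pmmn jpnug rfs dizp lmpx

Answer: usd
uknxv
zos
clfp
icskb
ulrst
qeh
imvm
qaz
pmmn
jpnug
rfs
dizp
lmpx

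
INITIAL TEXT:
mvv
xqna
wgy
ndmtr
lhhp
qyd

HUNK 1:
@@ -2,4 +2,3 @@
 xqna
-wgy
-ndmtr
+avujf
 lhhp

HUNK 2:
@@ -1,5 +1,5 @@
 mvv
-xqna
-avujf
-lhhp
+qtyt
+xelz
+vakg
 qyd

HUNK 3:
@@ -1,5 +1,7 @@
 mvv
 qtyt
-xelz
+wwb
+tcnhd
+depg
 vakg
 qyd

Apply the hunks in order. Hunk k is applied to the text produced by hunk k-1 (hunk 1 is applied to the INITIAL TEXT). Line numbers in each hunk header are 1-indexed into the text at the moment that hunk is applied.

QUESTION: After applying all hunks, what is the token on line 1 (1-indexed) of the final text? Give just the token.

Answer: mvv

Derivation:
Hunk 1: at line 2 remove [wgy,ndmtr] add [avujf] -> 5 lines: mvv xqna avujf lhhp qyd
Hunk 2: at line 1 remove [xqna,avujf,lhhp] add [qtyt,xelz,vakg] -> 5 lines: mvv qtyt xelz vakg qyd
Hunk 3: at line 1 remove [xelz] add [wwb,tcnhd,depg] -> 7 lines: mvv qtyt wwb tcnhd depg vakg qyd
Final line 1: mvv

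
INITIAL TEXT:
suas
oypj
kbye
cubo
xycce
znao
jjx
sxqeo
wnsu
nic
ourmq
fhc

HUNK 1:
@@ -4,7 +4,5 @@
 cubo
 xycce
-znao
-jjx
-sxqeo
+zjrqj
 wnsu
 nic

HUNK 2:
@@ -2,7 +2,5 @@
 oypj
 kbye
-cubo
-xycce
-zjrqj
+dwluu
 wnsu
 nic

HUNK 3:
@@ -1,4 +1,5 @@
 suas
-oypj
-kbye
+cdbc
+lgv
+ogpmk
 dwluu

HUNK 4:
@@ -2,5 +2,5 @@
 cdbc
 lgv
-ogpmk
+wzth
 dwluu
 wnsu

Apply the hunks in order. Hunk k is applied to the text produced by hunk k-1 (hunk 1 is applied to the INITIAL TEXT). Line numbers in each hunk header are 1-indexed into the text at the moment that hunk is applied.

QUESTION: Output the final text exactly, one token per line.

Hunk 1: at line 4 remove [znao,jjx,sxqeo] add [zjrqj] -> 10 lines: suas oypj kbye cubo xycce zjrqj wnsu nic ourmq fhc
Hunk 2: at line 2 remove [cubo,xycce,zjrqj] add [dwluu] -> 8 lines: suas oypj kbye dwluu wnsu nic ourmq fhc
Hunk 3: at line 1 remove [oypj,kbye] add [cdbc,lgv,ogpmk] -> 9 lines: suas cdbc lgv ogpmk dwluu wnsu nic ourmq fhc
Hunk 4: at line 2 remove [ogpmk] add [wzth] -> 9 lines: suas cdbc lgv wzth dwluu wnsu nic ourmq fhc

Answer: suas
cdbc
lgv
wzth
dwluu
wnsu
nic
ourmq
fhc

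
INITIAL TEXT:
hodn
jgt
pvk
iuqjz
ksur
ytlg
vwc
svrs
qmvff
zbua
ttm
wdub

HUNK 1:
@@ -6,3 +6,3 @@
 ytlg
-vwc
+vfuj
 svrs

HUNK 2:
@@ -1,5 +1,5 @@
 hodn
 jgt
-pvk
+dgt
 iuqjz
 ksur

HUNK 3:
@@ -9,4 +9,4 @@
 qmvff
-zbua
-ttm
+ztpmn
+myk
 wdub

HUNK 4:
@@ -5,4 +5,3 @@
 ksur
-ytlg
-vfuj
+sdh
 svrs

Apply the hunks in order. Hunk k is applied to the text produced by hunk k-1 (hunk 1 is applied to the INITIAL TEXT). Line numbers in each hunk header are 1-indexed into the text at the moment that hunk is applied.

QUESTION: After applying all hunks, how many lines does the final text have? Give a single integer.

Answer: 11

Derivation:
Hunk 1: at line 6 remove [vwc] add [vfuj] -> 12 lines: hodn jgt pvk iuqjz ksur ytlg vfuj svrs qmvff zbua ttm wdub
Hunk 2: at line 1 remove [pvk] add [dgt] -> 12 lines: hodn jgt dgt iuqjz ksur ytlg vfuj svrs qmvff zbua ttm wdub
Hunk 3: at line 9 remove [zbua,ttm] add [ztpmn,myk] -> 12 lines: hodn jgt dgt iuqjz ksur ytlg vfuj svrs qmvff ztpmn myk wdub
Hunk 4: at line 5 remove [ytlg,vfuj] add [sdh] -> 11 lines: hodn jgt dgt iuqjz ksur sdh svrs qmvff ztpmn myk wdub
Final line count: 11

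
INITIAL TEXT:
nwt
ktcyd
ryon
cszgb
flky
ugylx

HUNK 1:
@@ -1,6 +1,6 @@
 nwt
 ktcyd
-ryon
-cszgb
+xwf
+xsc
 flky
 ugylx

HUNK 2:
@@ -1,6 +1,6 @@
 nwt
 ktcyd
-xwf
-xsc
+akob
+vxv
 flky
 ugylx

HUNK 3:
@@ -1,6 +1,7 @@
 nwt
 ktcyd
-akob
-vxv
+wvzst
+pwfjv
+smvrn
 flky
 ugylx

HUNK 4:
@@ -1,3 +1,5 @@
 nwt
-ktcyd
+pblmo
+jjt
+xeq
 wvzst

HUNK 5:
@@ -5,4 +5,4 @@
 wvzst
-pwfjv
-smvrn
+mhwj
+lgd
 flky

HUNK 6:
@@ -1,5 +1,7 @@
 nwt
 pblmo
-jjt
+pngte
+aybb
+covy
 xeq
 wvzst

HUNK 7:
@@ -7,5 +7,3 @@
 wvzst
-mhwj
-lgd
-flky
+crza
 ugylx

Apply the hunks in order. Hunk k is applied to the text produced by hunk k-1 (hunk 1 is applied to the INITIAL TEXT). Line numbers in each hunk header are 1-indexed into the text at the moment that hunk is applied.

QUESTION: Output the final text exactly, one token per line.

Hunk 1: at line 1 remove [ryon,cszgb] add [xwf,xsc] -> 6 lines: nwt ktcyd xwf xsc flky ugylx
Hunk 2: at line 1 remove [xwf,xsc] add [akob,vxv] -> 6 lines: nwt ktcyd akob vxv flky ugylx
Hunk 3: at line 1 remove [akob,vxv] add [wvzst,pwfjv,smvrn] -> 7 lines: nwt ktcyd wvzst pwfjv smvrn flky ugylx
Hunk 4: at line 1 remove [ktcyd] add [pblmo,jjt,xeq] -> 9 lines: nwt pblmo jjt xeq wvzst pwfjv smvrn flky ugylx
Hunk 5: at line 5 remove [pwfjv,smvrn] add [mhwj,lgd] -> 9 lines: nwt pblmo jjt xeq wvzst mhwj lgd flky ugylx
Hunk 6: at line 1 remove [jjt] add [pngte,aybb,covy] -> 11 lines: nwt pblmo pngte aybb covy xeq wvzst mhwj lgd flky ugylx
Hunk 7: at line 7 remove [mhwj,lgd,flky] add [crza] -> 9 lines: nwt pblmo pngte aybb covy xeq wvzst crza ugylx

Answer: nwt
pblmo
pngte
aybb
covy
xeq
wvzst
crza
ugylx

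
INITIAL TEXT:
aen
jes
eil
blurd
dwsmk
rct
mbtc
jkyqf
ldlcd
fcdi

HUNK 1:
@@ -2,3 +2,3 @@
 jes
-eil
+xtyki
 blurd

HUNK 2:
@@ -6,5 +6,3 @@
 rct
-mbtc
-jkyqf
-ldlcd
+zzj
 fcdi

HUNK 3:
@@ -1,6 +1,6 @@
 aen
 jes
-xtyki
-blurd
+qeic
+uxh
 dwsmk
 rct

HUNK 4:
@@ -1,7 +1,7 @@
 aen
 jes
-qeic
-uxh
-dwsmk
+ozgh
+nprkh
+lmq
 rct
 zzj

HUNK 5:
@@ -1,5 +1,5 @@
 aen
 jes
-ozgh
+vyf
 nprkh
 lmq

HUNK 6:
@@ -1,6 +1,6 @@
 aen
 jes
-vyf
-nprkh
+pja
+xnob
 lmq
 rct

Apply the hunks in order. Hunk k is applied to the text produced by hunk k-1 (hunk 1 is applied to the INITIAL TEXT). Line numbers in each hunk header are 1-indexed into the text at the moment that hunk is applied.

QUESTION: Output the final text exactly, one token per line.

Hunk 1: at line 2 remove [eil] add [xtyki] -> 10 lines: aen jes xtyki blurd dwsmk rct mbtc jkyqf ldlcd fcdi
Hunk 2: at line 6 remove [mbtc,jkyqf,ldlcd] add [zzj] -> 8 lines: aen jes xtyki blurd dwsmk rct zzj fcdi
Hunk 3: at line 1 remove [xtyki,blurd] add [qeic,uxh] -> 8 lines: aen jes qeic uxh dwsmk rct zzj fcdi
Hunk 4: at line 1 remove [qeic,uxh,dwsmk] add [ozgh,nprkh,lmq] -> 8 lines: aen jes ozgh nprkh lmq rct zzj fcdi
Hunk 5: at line 1 remove [ozgh] add [vyf] -> 8 lines: aen jes vyf nprkh lmq rct zzj fcdi
Hunk 6: at line 1 remove [vyf,nprkh] add [pja,xnob] -> 8 lines: aen jes pja xnob lmq rct zzj fcdi

Answer: aen
jes
pja
xnob
lmq
rct
zzj
fcdi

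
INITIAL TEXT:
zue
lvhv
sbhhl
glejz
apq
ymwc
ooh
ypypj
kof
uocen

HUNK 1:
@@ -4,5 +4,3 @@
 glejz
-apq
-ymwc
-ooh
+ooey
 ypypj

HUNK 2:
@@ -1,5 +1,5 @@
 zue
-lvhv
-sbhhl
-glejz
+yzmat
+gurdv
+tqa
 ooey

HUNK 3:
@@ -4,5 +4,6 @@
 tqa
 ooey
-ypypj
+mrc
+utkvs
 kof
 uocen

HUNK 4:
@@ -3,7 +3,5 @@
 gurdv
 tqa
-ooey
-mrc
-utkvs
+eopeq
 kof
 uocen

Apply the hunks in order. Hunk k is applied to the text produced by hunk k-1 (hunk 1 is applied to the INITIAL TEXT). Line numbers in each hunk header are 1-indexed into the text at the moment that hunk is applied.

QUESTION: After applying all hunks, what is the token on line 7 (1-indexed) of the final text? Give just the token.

Hunk 1: at line 4 remove [apq,ymwc,ooh] add [ooey] -> 8 lines: zue lvhv sbhhl glejz ooey ypypj kof uocen
Hunk 2: at line 1 remove [lvhv,sbhhl,glejz] add [yzmat,gurdv,tqa] -> 8 lines: zue yzmat gurdv tqa ooey ypypj kof uocen
Hunk 3: at line 4 remove [ypypj] add [mrc,utkvs] -> 9 lines: zue yzmat gurdv tqa ooey mrc utkvs kof uocen
Hunk 4: at line 3 remove [ooey,mrc,utkvs] add [eopeq] -> 7 lines: zue yzmat gurdv tqa eopeq kof uocen
Final line 7: uocen

Answer: uocen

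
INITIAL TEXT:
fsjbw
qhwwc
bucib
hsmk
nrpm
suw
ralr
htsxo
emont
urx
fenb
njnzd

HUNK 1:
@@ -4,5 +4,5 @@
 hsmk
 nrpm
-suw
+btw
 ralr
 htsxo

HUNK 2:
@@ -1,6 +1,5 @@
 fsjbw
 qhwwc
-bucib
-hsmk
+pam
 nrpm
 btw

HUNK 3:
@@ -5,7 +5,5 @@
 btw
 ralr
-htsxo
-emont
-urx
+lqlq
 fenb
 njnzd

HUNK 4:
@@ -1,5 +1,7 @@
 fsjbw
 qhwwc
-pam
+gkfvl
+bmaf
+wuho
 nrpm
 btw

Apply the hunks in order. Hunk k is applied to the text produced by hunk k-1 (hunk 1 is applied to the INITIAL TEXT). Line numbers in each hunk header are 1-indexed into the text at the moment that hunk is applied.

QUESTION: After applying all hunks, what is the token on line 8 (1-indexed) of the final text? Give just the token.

Answer: ralr

Derivation:
Hunk 1: at line 4 remove [suw] add [btw] -> 12 lines: fsjbw qhwwc bucib hsmk nrpm btw ralr htsxo emont urx fenb njnzd
Hunk 2: at line 1 remove [bucib,hsmk] add [pam] -> 11 lines: fsjbw qhwwc pam nrpm btw ralr htsxo emont urx fenb njnzd
Hunk 3: at line 5 remove [htsxo,emont,urx] add [lqlq] -> 9 lines: fsjbw qhwwc pam nrpm btw ralr lqlq fenb njnzd
Hunk 4: at line 1 remove [pam] add [gkfvl,bmaf,wuho] -> 11 lines: fsjbw qhwwc gkfvl bmaf wuho nrpm btw ralr lqlq fenb njnzd
Final line 8: ralr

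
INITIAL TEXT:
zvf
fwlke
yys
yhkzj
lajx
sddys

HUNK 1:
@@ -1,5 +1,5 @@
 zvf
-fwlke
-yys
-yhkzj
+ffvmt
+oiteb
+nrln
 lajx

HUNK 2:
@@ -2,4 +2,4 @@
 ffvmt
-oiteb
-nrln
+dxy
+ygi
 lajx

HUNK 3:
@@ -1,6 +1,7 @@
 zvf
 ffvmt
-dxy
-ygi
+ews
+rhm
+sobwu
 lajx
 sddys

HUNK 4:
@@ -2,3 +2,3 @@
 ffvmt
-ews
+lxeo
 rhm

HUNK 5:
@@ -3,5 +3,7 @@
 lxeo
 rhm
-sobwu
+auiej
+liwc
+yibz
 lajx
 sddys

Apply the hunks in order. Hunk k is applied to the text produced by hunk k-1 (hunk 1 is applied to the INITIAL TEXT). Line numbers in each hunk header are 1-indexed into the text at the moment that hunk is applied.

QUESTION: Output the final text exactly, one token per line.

Answer: zvf
ffvmt
lxeo
rhm
auiej
liwc
yibz
lajx
sddys

Derivation:
Hunk 1: at line 1 remove [fwlke,yys,yhkzj] add [ffvmt,oiteb,nrln] -> 6 lines: zvf ffvmt oiteb nrln lajx sddys
Hunk 2: at line 2 remove [oiteb,nrln] add [dxy,ygi] -> 6 lines: zvf ffvmt dxy ygi lajx sddys
Hunk 3: at line 1 remove [dxy,ygi] add [ews,rhm,sobwu] -> 7 lines: zvf ffvmt ews rhm sobwu lajx sddys
Hunk 4: at line 2 remove [ews] add [lxeo] -> 7 lines: zvf ffvmt lxeo rhm sobwu lajx sddys
Hunk 5: at line 3 remove [sobwu] add [auiej,liwc,yibz] -> 9 lines: zvf ffvmt lxeo rhm auiej liwc yibz lajx sddys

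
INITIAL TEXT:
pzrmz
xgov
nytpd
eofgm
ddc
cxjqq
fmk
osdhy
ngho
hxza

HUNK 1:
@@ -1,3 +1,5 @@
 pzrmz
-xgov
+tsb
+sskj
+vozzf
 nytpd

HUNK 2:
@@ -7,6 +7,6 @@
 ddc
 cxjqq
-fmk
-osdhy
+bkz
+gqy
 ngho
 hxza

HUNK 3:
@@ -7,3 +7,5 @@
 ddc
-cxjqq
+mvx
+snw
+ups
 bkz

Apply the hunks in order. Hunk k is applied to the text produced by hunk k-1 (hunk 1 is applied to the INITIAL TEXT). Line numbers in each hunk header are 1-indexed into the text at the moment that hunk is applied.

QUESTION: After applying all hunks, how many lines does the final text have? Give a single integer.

Hunk 1: at line 1 remove [xgov] add [tsb,sskj,vozzf] -> 12 lines: pzrmz tsb sskj vozzf nytpd eofgm ddc cxjqq fmk osdhy ngho hxza
Hunk 2: at line 7 remove [fmk,osdhy] add [bkz,gqy] -> 12 lines: pzrmz tsb sskj vozzf nytpd eofgm ddc cxjqq bkz gqy ngho hxza
Hunk 3: at line 7 remove [cxjqq] add [mvx,snw,ups] -> 14 lines: pzrmz tsb sskj vozzf nytpd eofgm ddc mvx snw ups bkz gqy ngho hxza
Final line count: 14

Answer: 14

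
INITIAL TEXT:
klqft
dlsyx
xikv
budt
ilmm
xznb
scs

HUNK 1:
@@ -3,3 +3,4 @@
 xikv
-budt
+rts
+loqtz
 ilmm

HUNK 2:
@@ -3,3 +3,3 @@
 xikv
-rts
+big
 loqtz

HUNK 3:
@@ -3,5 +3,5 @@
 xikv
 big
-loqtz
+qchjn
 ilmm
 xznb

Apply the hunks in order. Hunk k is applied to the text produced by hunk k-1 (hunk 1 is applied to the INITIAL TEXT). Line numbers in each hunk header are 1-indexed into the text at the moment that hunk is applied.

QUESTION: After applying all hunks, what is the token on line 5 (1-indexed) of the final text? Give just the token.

Answer: qchjn

Derivation:
Hunk 1: at line 3 remove [budt] add [rts,loqtz] -> 8 lines: klqft dlsyx xikv rts loqtz ilmm xznb scs
Hunk 2: at line 3 remove [rts] add [big] -> 8 lines: klqft dlsyx xikv big loqtz ilmm xznb scs
Hunk 3: at line 3 remove [loqtz] add [qchjn] -> 8 lines: klqft dlsyx xikv big qchjn ilmm xznb scs
Final line 5: qchjn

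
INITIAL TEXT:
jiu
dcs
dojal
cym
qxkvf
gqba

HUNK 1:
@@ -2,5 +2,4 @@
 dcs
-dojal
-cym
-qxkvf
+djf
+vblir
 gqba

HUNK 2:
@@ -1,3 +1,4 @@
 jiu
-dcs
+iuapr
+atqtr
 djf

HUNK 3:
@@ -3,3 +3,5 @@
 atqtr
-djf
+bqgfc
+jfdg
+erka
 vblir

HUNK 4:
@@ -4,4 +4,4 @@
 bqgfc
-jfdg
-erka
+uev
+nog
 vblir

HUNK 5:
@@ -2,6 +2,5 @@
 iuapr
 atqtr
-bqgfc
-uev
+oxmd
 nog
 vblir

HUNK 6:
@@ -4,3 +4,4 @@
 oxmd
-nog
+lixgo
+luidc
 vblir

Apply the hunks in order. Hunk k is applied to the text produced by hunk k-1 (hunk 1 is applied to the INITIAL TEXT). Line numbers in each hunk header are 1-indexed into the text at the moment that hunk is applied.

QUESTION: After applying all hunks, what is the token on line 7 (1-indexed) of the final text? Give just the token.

Answer: vblir

Derivation:
Hunk 1: at line 2 remove [dojal,cym,qxkvf] add [djf,vblir] -> 5 lines: jiu dcs djf vblir gqba
Hunk 2: at line 1 remove [dcs] add [iuapr,atqtr] -> 6 lines: jiu iuapr atqtr djf vblir gqba
Hunk 3: at line 3 remove [djf] add [bqgfc,jfdg,erka] -> 8 lines: jiu iuapr atqtr bqgfc jfdg erka vblir gqba
Hunk 4: at line 4 remove [jfdg,erka] add [uev,nog] -> 8 lines: jiu iuapr atqtr bqgfc uev nog vblir gqba
Hunk 5: at line 2 remove [bqgfc,uev] add [oxmd] -> 7 lines: jiu iuapr atqtr oxmd nog vblir gqba
Hunk 6: at line 4 remove [nog] add [lixgo,luidc] -> 8 lines: jiu iuapr atqtr oxmd lixgo luidc vblir gqba
Final line 7: vblir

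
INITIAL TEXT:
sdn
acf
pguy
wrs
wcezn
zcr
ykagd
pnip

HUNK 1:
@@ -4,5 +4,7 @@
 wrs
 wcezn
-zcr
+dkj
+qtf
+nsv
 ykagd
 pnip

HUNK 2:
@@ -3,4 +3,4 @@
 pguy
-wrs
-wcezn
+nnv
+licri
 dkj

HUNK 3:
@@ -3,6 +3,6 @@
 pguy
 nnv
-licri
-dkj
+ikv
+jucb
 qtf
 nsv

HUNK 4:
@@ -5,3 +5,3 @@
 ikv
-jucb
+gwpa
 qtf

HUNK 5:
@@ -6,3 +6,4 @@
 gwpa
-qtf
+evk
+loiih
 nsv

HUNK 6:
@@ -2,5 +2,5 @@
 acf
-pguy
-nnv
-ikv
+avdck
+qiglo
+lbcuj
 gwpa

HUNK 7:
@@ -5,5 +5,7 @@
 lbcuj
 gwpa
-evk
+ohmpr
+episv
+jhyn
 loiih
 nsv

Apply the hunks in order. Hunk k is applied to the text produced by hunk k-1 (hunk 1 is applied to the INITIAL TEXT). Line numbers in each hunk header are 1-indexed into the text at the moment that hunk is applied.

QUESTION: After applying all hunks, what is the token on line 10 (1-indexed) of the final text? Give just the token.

Hunk 1: at line 4 remove [zcr] add [dkj,qtf,nsv] -> 10 lines: sdn acf pguy wrs wcezn dkj qtf nsv ykagd pnip
Hunk 2: at line 3 remove [wrs,wcezn] add [nnv,licri] -> 10 lines: sdn acf pguy nnv licri dkj qtf nsv ykagd pnip
Hunk 3: at line 3 remove [licri,dkj] add [ikv,jucb] -> 10 lines: sdn acf pguy nnv ikv jucb qtf nsv ykagd pnip
Hunk 4: at line 5 remove [jucb] add [gwpa] -> 10 lines: sdn acf pguy nnv ikv gwpa qtf nsv ykagd pnip
Hunk 5: at line 6 remove [qtf] add [evk,loiih] -> 11 lines: sdn acf pguy nnv ikv gwpa evk loiih nsv ykagd pnip
Hunk 6: at line 2 remove [pguy,nnv,ikv] add [avdck,qiglo,lbcuj] -> 11 lines: sdn acf avdck qiglo lbcuj gwpa evk loiih nsv ykagd pnip
Hunk 7: at line 5 remove [evk] add [ohmpr,episv,jhyn] -> 13 lines: sdn acf avdck qiglo lbcuj gwpa ohmpr episv jhyn loiih nsv ykagd pnip
Final line 10: loiih

Answer: loiih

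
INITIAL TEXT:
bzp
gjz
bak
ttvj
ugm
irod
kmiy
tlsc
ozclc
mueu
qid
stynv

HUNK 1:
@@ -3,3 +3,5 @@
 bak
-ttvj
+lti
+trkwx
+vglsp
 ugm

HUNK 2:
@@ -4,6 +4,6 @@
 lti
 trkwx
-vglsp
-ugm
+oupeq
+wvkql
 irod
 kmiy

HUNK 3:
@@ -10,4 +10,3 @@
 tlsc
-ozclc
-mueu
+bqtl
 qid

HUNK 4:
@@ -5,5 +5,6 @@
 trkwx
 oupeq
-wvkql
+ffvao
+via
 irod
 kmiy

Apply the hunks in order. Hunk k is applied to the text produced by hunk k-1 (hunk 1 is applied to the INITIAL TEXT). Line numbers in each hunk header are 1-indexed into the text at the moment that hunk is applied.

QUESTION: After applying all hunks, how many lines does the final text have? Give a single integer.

Hunk 1: at line 3 remove [ttvj] add [lti,trkwx,vglsp] -> 14 lines: bzp gjz bak lti trkwx vglsp ugm irod kmiy tlsc ozclc mueu qid stynv
Hunk 2: at line 4 remove [vglsp,ugm] add [oupeq,wvkql] -> 14 lines: bzp gjz bak lti trkwx oupeq wvkql irod kmiy tlsc ozclc mueu qid stynv
Hunk 3: at line 10 remove [ozclc,mueu] add [bqtl] -> 13 lines: bzp gjz bak lti trkwx oupeq wvkql irod kmiy tlsc bqtl qid stynv
Hunk 4: at line 5 remove [wvkql] add [ffvao,via] -> 14 lines: bzp gjz bak lti trkwx oupeq ffvao via irod kmiy tlsc bqtl qid stynv
Final line count: 14

Answer: 14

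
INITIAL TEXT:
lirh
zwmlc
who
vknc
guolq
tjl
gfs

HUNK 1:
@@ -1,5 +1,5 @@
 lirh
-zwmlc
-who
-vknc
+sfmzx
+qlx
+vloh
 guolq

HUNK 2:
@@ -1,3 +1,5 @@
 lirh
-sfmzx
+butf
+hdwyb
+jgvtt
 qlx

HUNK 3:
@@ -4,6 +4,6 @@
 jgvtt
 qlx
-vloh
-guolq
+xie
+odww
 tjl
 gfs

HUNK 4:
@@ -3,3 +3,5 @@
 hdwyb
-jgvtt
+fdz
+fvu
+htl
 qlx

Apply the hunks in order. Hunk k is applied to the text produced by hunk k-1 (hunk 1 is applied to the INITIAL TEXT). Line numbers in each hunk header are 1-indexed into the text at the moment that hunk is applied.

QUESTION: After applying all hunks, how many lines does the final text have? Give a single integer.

Hunk 1: at line 1 remove [zwmlc,who,vknc] add [sfmzx,qlx,vloh] -> 7 lines: lirh sfmzx qlx vloh guolq tjl gfs
Hunk 2: at line 1 remove [sfmzx] add [butf,hdwyb,jgvtt] -> 9 lines: lirh butf hdwyb jgvtt qlx vloh guolq tjl gfs
Hunk 3: at line 4 remove [vloh,guolq] add [xie,odww] -> 9 lines: lirh butf hdwyb jgvtt qlx xie odww tjl gfs
Hunk 4: at line 3 remove [jgvtt] add [fdz,fvu,htl] -> 11 lines: lirh butf hdwyb fdz fvu htl qlx xie odww tjl gfs
Final line count: 11

Answer: 11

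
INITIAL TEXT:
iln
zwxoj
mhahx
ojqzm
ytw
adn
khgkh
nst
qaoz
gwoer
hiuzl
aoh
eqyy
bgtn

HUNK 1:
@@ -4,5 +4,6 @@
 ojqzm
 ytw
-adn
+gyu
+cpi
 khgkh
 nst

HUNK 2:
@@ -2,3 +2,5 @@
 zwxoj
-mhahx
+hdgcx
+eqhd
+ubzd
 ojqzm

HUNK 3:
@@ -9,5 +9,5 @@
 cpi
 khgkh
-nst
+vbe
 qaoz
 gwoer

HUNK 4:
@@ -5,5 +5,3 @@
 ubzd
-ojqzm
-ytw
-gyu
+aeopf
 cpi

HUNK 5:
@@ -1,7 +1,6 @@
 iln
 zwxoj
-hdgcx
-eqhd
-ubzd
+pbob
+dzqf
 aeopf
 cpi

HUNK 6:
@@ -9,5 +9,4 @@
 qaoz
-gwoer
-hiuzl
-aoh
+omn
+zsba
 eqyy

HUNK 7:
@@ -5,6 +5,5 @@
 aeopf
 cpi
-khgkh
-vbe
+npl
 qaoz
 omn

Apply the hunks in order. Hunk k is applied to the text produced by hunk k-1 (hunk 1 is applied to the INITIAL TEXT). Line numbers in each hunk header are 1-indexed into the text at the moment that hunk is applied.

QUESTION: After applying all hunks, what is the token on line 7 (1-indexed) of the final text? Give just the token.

Hunk 1: at line 4 remove [adn] add [gyu,cpi] -> 15 lines: iln zwxoj mhahx ojqzm ytw gyu cpi khgkh nst qaoz gwoer hiuzl aoh eqyy bgtn
Hunk 2: at line 2 remove [mhahx] add [hdgcx,eqhd,ubzd] -> 17 lines: iln zwxoj hdgcx eqhd ubzd ojqzm ytw gyu cpi khgkh nst qaoz gwoer hiuzl aoh eqyy bgtn
Hunk 3: at line 9 remove [nst] add [vbe] -> 17 lines: iln zwxoj hdgcx eqhd ubzd ojqzm ytw gyu cpi khgkh vbe qaoz gwoer hiuzl aoh eqyy bgtn
Hunk 4: at line 5 remove [ojqzm,ytw,gyu] add [aeopf] -> 15 lines: iln zwxoj hdgcx eqhd ubzd aeopf cpi khgkh vbe qaoz gwoer hiuzl aoh eqyy bgtn
Hunk 5: at line 1 remove [hdgcx,eqhd,ubzd] add [pbob,dzqf] -> 14 lines: iln zwxoj pbob dzqf aeopf cpi khgkh vbe qaoz gwoer hiuzl aoh eqyy bgtn
Hunk 6: at line 9 remove [gwoer,hiuzl,aoh] add [omn,zsba] -> 13 lines: iln zwxoj pbob dzqf aeopf cpi khgkh vbe qaoz omn zsba eqyy bgtn
Hunk 7: at line 5 remove [khgkh,vbe] add [npl] -> 12 lines: iln zwxoj pbob dzqf aeopf cpi npl qaoz omn zsba eqyy bgtn
Final line 7: npl

Answer: npl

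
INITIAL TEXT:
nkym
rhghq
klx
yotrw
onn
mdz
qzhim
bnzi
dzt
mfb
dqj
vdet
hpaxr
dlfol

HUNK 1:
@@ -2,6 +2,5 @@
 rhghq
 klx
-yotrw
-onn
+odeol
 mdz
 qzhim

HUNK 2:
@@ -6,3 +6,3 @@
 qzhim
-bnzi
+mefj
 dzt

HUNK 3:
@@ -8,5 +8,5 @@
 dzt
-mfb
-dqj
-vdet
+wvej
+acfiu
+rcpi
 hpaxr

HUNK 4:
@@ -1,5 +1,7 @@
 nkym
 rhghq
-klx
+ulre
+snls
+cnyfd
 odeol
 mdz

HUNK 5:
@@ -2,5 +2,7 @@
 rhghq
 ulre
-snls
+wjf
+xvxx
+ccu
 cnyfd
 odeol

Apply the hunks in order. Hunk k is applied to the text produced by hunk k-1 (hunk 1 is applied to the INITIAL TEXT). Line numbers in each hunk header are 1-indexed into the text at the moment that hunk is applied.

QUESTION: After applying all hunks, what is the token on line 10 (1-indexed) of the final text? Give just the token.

Hunk 1: at line 2 remove [yotrw,onn] add [odeol] -> 13 lines: nkym rhghq klx odeol mdz qzhim bnzi dzt mfb dqj vdet hpaxr dlfol
Hunk 2: at line 6 remove [bnzi] add [mefj] -> 13 lines: nkym rhghq klx odeol mdz qzhim mefj dzt mfb dqj vdet hpaxr dlfol
Hunk 3: at line 8 remove [mfb,dqj,vdet] add [wvej,acfiu,rcpi] -> 13 lines: nkym rhghq klx odeol mdz qzhim mefj dzt wvej acfiu rcpi hpaxr dlfol
Hunk 4: at line 1 remove [klx] add [ulre,snls,cnyfd] -> 15 lines: nkym rhghq ulre snls cnyfd odeol mdz qzhim mefj dzt wvej acfiu rcpi hpaxr dlfol
Hunk 5: at line 2 remove [snls] add [wjf,xvxx,ccu] -> 17 lines: nkym rhghq ulre wjf xvxx ccu cnyfd odeol mdz qzhim mefj dzt wvej acfiu rcpi hpaxr dlfol
Final line 10: qzhim

Answer: qzhim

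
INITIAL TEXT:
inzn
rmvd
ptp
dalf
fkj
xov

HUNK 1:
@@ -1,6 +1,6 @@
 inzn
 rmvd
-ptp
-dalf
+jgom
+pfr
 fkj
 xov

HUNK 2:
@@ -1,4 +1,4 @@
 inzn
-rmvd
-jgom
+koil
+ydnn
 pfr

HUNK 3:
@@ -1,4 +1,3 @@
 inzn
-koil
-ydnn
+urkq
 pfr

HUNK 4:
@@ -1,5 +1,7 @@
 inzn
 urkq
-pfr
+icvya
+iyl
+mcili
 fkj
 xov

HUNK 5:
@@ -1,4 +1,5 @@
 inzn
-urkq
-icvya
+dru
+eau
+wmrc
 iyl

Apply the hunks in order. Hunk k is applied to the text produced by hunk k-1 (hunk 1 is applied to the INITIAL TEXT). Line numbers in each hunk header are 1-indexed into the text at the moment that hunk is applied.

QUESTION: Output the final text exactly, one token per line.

Answer: inzn
dru
eau
wmrc
iyl
mcili
fkj
xov

Derivation:
Hunk 1: at line 1 remove [ptp,dalf] add [jgom,pfr] -> 6 lines: inzn rmvd jgom pfr fkj xov
Hunk 2: at line 1 remove [rmvd,jgom] add [koil,ydnn] -> 6 lines: inzn koil ydnn pfr fkj xov
Hunk 3: at line 1 remove [koil,ydnn] add [urkq] -> 5 lines: inzn urkq pfr fkj xov
Hunk 4: at line 1 remove [pfr] add [icvya,iyl,mcili] -> 7 lines: inzn urkq icvya iyl mcili fkj xov
Hunk 5: at line 1 remove [urkq,icvya] add [dru,eau,wmrc] -> 8 lines: inzn dru eau wmrc iyl mcili fkj xov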